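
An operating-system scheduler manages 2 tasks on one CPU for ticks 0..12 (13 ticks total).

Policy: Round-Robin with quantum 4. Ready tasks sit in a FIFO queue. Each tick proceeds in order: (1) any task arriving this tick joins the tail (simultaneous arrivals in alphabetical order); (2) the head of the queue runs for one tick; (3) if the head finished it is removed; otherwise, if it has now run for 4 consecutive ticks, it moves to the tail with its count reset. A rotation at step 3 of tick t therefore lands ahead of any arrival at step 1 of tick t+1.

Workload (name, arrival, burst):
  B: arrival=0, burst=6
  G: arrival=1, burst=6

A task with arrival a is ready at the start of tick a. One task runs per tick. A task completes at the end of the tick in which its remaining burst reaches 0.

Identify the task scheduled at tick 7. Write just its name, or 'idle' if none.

running at tick 7 = G

t=0: queue=[B] q_used=0 → run B
t=1: queue=[B,G] q_used=1 → run B
t=2: queue=[B,G] q_used=2 → run B
t=3: queue=[B,G] q_used=3 → run B
t=4: queue=[G,B] q_used=0 → run G
t=5: queue=[G,B] q_used=1 → run G
t=6: queue=[G,B] q_used=2 → run G
t=7: queue=[G,B] q_used=3 → run G
t=8: queue=[B,G] q_used=0 → run B
t=9: queue=[B,G] q_used=1 → run B
t=10: queue=[G] q_used=0 → run G
t=11: queue=[G] q_used=1 → run G
t=12: (idle)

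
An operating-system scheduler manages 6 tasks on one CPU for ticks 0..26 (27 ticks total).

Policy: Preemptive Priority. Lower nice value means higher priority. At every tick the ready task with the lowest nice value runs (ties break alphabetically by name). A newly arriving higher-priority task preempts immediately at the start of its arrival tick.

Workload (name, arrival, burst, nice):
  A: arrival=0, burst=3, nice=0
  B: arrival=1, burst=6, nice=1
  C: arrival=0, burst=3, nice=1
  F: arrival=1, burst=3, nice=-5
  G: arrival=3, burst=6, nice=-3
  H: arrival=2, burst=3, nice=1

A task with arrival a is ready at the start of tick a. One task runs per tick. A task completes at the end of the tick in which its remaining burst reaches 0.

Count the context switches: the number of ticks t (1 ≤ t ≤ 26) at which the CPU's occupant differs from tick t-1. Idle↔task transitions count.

context switches = 7

t=0: ready={A,C} → run A
t=1: ready={A,B,C,F} → run F
t=2: ready={A,B,C,F,H} → run F
t=3: ready={A,B,C,F,G,H} → run F
t=4: ready={A,B,C,G,H} → run G
t=5: ready={A,B,C,G,H} → run G
t=6: ready={A,B,C,G,H} → run G
t=7: ready={A,B,C,G,H} → run G
t=8: ready={A,B,C,G,H} → run G
t=9: ready={A,B,C,G,H} → run G
t=10: ready={A,B,C,H} → run A
t=11: ready={A,B,C,H} → run A
t=12: ready={B,C,H} → run B
t=13: ready={B,C,H} → run B
t=14: ready={B,C,H} → run B
t=15: ready={B,C,H} → run B
t=16: ready={B,C,H} → run B
t=17: ready={B,C,H} → run B
t=18: ready={C,H} → run C
t=19: ready={C,H} → run C
t=20: ready={C,H} → run C
t=21: ready={H} → run H
t=22: ready={H} → run H
t=23: ready={H} → run H
t=24: (idle)
t=25: (idle)
t=26: (idle)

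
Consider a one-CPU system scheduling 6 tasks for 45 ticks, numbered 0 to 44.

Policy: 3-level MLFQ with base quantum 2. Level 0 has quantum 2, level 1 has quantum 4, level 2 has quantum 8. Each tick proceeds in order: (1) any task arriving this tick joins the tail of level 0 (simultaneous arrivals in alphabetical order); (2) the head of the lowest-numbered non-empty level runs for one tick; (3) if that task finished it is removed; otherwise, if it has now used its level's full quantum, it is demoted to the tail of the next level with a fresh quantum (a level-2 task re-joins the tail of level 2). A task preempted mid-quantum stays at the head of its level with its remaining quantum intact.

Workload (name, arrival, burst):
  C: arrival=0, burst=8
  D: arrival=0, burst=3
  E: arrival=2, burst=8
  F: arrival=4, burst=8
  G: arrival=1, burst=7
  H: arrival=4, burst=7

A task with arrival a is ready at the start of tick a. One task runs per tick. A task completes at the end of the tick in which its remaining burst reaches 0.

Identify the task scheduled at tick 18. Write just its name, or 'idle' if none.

running at tick 18 = G

t=0: L0/L1/L2 = CD/-/- → run C
t=1: L0/L1/L2 = CDG/-/- → run C
t=2: L0/L1/L2 = DGE/C/- → run D
t=3: L0/L1/L2 = DGE/C/- → run D
t=4: L0/L1/L2 = GEFH/CD/- → run G
t=5: L0/L1/L2 = GEFH/CD/- → run G
t=6: L0/L1/L2 = EFH/CDG/- → run E
t=7: L0/L1/L2 = EFH/CDG/- → run E
t=8: L0/L1/L2 = FH/CDGE/- → run F
t=9: L0/L1/L2 = FH/CDGE/- → run F
t=10: L0/L1/L2 = H/CDGEF/- → run H
t=11: L0/L1/L2 = H/CDGEF/- → run H
t=12: L0/L1/L2 = -/CDGEFH/- → run C
t=13: L0/L1/L2 = -/CDGEFH/- → run C
t=14: L0/L1/L2 = -/CDGEFH/- → run C
t=15: L0/L1/L2 = -/CDGEFH/- → run C
t=16: L0/L1/L2 = -/DGEFH/C → run D
t=17: L0/L1/L2 = -/GEFH/C → run G
t=18: L0/L1/L2 = -/GEFH/C → run G
t=19: L0/L1/L2 = -/GEFH/C → run G
t=20: L0/L1/L2 = -/GEFH/C → run G
t=21: L0/L1/L2 = -/EFH/CG → run E
t=22: L0/L1/L2 = -/EFH/CG → run E
t=23: L0/L1/L2 = -/EFH/CG → run E
t=24: L0/L1/L2 = -/EFH/CG → run E
t=25: L0/L1/L2 = -/FH/CGE → run F
t=26: L0/L1/L2 = -/FH/CGE → run F
t=27: L0/L1/L2 = -/FH/CGE → run F
t=28: L0/L1/L2 = -/FH/CGE → run F
t=29: L0/L1/L2 = -/H/CGEF → run H
t=30: L0/L1/L2 = -/H/CGEF → run H
t=31: L0/L1/L2 = -/H/CGEF → run H
t=32: L0/L1/L2 = -/H/CGEF → run H
t=33: L0/L1/L2 = -/-/CGEFH → run C
t=34: L0/L1/L2 = -/-/CGEFH → run C
t=35: L0/L1/L2 = -/-/GEFH → run G
t=36: L0/L1/L2 = -/-/EFH → run E
t=37: L0/L1/L2 = -/-/EFH → run E
t=38: L0/L1/L2 = -/-/FH → run F
t=39: L0/L1/L2 = -/-/FH → run F
t=40: L0/L1/L2 = -/-/H → run H
t=41: (idle)
t=42: (idle)
t=43: (idle)
t=44: (idle)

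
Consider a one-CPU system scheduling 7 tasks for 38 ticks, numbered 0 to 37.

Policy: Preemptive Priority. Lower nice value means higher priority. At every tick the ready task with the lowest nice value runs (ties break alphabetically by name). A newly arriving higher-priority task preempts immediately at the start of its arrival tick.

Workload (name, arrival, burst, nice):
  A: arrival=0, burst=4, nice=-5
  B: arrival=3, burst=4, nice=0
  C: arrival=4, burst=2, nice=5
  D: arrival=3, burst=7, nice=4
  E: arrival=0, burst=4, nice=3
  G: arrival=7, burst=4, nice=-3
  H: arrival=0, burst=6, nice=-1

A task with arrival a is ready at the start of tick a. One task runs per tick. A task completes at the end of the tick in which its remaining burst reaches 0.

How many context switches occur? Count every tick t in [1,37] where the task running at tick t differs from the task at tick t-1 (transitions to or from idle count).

t=0: ready={A,E,H} → run A
t=1: ready={A,E,H} → run A
t=2: ready={A,E,H} → run A
t=3: ready={A,B,D,E,H} → run A
t=4: ready={B,C,D,E,H} → run H
t=5: ready={B,C,D,E,H} → run H
t=6: ready={B,C,D,E,H} → run H
t=7: ready={B,C,D,E,G,H} → run G
t=8: ready={B,C,D,E,G,H} → run G
t=9: ready={B,C,D,E,G,H} → run G
t=10: ready={B,C,D,E,G,H} → run G
t=11: ready={B,C,D,E,H} → run H
t=12: ready={B,C,D,E,H} → run H
t=13: ready={B,C,D,E,H} → run H
t=14: ready={B,C,D,E} → run B
t=15: ready={B,C,D,E} → run B
t=16: ready={B,C,D,E} → run B
t=17: ready={B,C,D,E} → run B
t=18: ready={C,D,E} → run E
t=19: ready={C,D,E} → run E
t=20: ready={C,D,E} → run E
t=21: ready={C,D,E} → run E
t=22: ready={C,D} → run D
t=23: ready={C,D} → run D
t=24: ready={C,D} → run D
t=25: ready={C,D} → run D
t=26: ready={C,D} → run D
t=27: ready={C,D} → run D
t=28: ready={C,D} → run D
t=29: ready={C} → run C
t=30: ready={C} → run C
t=31: (idle)
t=32: (idle)
t=33: (idle)
t=34: (idle)
t=35: (idle)
t=36: (idle)
t=37: (idle)

context switches = 8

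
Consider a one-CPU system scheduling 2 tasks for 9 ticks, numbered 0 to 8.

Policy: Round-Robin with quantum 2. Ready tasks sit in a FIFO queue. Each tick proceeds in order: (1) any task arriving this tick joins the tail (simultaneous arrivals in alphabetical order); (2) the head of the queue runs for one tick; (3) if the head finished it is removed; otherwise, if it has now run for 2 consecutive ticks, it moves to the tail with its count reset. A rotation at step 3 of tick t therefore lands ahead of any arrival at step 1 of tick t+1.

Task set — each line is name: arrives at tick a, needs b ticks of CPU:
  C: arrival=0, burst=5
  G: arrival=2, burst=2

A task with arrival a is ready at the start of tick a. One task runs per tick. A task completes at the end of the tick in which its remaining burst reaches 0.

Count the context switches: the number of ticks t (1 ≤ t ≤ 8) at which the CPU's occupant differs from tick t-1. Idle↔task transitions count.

context switches = 3

t=0: queue=[C] q_used=0 → run C
t=1: queue=[C] q_used=1 → run C
t=2: queue=[C,G] q_used=0 → run C
t=3: queue=[C,G] q_used=1 → run C
t=4: queue=[G,C] q_used=0 → run G
t=5: queue=[G,C] q_used=1 → run G
t=6: queue=[C] q_used=0 → run C
t=7: (idle)
t=8: (idle)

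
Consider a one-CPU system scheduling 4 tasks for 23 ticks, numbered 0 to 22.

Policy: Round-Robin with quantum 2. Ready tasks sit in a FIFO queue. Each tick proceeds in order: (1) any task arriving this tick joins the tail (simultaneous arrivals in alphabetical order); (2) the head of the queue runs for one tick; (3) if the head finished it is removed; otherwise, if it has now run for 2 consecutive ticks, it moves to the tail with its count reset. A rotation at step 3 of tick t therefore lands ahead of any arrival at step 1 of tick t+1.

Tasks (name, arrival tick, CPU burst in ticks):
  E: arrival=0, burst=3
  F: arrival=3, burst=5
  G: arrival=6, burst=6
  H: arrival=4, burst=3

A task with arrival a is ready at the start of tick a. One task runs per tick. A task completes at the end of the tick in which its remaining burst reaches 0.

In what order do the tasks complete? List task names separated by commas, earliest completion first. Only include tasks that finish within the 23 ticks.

completion order = E, H, F, G

t=0: queue=[E] q_used=0 → run E
t=1: queue=[E] q_used=1 → run E
t=2: queue=[E] q_used=0 → run E
t=3: queue=[F] q_used=0 → run F
t=4: queue=[F,H] q_used=1 → run F
t=5: queue=[H,F] q_used=0 → run H
t=6: queue=[H,F,G] q_used=1 → run H
t=7: queue=[F,G,H] q_used=0 → run F
t=8: queue=[F,G,H] q_used=1 → run F
t=9: queue=[G,H,F] q_used=0 → run G
t=10: queue=[G,H,F] q_used=1 → run G
t=11: queue=[H,F,G] q_used=0 → run H
t=12: queue=[F,G] q_used=0 → run F
t=13: queue=[G] q_used=0 → run G
t=14: queue=[G] q_used=1 → run G
t=15: queue=[G] q_used=0 → run G
t=16: queue=[G] q_used=1 → run G
t=17: (idle)
t=18: (idle)
t=19: (idle)
t=20: (idle)
t=21: (idle)
t=22: (idle)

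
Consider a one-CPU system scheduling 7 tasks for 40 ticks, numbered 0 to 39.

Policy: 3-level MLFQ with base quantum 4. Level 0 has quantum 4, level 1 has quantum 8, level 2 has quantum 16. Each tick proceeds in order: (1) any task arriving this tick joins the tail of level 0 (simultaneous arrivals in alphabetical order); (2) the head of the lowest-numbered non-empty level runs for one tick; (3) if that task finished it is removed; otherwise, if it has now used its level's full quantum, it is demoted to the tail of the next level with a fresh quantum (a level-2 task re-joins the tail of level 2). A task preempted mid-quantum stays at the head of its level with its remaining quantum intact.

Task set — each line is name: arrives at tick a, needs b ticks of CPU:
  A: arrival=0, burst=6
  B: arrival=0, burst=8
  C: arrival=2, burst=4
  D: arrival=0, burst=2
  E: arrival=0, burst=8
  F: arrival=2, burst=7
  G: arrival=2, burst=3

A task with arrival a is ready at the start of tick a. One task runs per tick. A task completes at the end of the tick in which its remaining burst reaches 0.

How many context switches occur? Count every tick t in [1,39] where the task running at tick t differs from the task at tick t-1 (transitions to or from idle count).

t=0: L0/L1/L2 = ABDE/-/- → run A
t=1: L0/L1/L2 = ABDE/-/- → run A
t=2: L0/L1/L2 = ABDECFG/-/- → run A
t=3: L0/L1/L2 = ABDECFG/-/- → run A
t=4: L0/L1/L2 = BDECFG/A/- → run B
t=5: L0/L1/L2 = BDECFG/A/- → run B
t=6: L0/L1/L2 = BDECFG/A/- → run B
t=7: L0/L1/L2 = BDECFG/A/- → run B
t=8: L0/L1/L2 = DECFG/AB/- → run D
t=9: L0/L1/L2 = DECFG/AB/- → run D
t=10: L0/L1/L2 = ECFG/AB/- → run E
t=11: L0/L1/L2 = ECFG/AB/- → run E
t=12: L0/L1/L2 = ECFG/AB/- → run E
t=13: L0/L1/L2 = ECFG/AB/- → run E
t=14: L0/L1/L2 = CFG/ABE/- → run C
t=15: L0/L1/L2 = CFG/ABE/- → run C
t=16: L0/L1/L2 = CFG/ABE/- → run C
t=17: L0/L1/L2 = CFG/ABE/- → run C
t=18: L0/L1/L2 = FG/ABE/- → run F
t=19: L0/L1/L2 = FG/ABE/- → run F
t=20: L0/L1/L2 = FG/ABE/- → run F
t=21: L0/L1/L2 = FG/ABE/- → run F
t=22: L0/L1/L2 = G/ABEF/- → run G
t=23: L0/L1/L2 = G/ABEF/- → run G
t=24: L0/L1/L2 = G/ABEF/- → run G
t=25: L0/L1/L2 = -/ABEF/- → run A
t=26: L0/L1/L2 = -/ABEF/- → run A
t=27: L0/L1/L2 = -/BEF/- → run B
t=28: L0/L1/L2 = -/BEF/- → run B
t=29: L0/L1/L2 = -/BEF/- → run B
t=30: L0/L1/L2 = -/BEF/- → run B
t=31: L0/L1/L2 = -/EF/- → run E
t=32: L0/L1/L2 = -/EF/- → run E
t=33: L0/L1/L2 = -/EF/- → run E
t=34: L0/L1/L2 = -/EF/- → run E
t=35: L0/L1/L2 = -/F/- → run F
t=36: L0/L1/L2 = -/F/- → run F
t=37: L0/L1/L2 = -/F/- → run F
t=38: (idle)
t=39: (idle)

context switches = 11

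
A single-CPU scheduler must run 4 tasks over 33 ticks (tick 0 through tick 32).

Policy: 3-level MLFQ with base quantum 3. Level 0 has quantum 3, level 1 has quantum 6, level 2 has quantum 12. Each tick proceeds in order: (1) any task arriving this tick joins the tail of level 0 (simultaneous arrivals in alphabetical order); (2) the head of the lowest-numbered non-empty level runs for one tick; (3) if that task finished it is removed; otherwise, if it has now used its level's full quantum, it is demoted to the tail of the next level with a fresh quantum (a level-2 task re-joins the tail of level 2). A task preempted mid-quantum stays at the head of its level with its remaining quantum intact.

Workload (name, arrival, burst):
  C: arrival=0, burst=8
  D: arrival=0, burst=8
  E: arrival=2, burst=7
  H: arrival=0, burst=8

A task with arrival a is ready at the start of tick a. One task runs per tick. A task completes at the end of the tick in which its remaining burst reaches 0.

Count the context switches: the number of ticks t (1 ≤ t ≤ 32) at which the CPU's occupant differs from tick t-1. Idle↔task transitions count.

context switches = 8

t=0: L0/L1/L2 = CDH/-/- → run C
t=1: L0/L1/L2 = CDH/-/- → run C
t=2: L0/L1/L2 = CDHE/-/- → run C
t=3: L0/L1/L2 = DHE/C/- → run D
t=4: L0/L1/L2 = DHE/C/- → run D
t=5: L0/L1/L2 = DHE/C/- → run D
t=6: L0/L1/L2 = HE/CD/- → run H
t=7: L0/L1/L2 = HE/CD/- → run H
t=8: L0/L1/L2 = HE/CD/- → run H
t=9: L0/L1/L2 = E/CDH/- → run E
t=10: L0/L1/L2 = E/CDH/- → run E
t=11: L0/L1/L2 = E/CDH/- → run E
t=12: L0/L1/L2 = -/CDHE/- → run C
t=13: L0/L1/L2 = -/CDHE/- → run C
t=14: L0/L1/L2 = -/CDHE/- → run C
t=15: L0/L1/L2 = -/CDHE/- → run C
t=16: L0/L1/L2 = -/CDHE/- → run C
t=17: L0/L1/L2 = -/DHE/- → run D
t=18: L0/L1/L2 = -/DHE/- → run D
t=19: L0/L1/L2 = -/DHE/- → run D
t=20: L0/L1/L2 = -/DHE/- → run D
t=21: L0/L1/L2 = -/DHE/- → run D
t=22: L0/L1/L2 = -/HE/- → run H
t=23: L0/L1/L2 = -/HE/- → run H
t=24: L0/L1/L2 = -/HE/- → run H
t=25: L0/L1/L2 = -/HE/- → run H
t=26: L0/L1/L2 = -/HE/- → run H
t=27: L0/L1/L2 = -/E/- → run E
t=28: L0/L1/L2 = -/E/- → run E
t=29: L0/L1/L2 = -/E/- → run E
t=30: L0/L1/L2 = -/E/- → run E
t=31: (idle)
t=32: (idle)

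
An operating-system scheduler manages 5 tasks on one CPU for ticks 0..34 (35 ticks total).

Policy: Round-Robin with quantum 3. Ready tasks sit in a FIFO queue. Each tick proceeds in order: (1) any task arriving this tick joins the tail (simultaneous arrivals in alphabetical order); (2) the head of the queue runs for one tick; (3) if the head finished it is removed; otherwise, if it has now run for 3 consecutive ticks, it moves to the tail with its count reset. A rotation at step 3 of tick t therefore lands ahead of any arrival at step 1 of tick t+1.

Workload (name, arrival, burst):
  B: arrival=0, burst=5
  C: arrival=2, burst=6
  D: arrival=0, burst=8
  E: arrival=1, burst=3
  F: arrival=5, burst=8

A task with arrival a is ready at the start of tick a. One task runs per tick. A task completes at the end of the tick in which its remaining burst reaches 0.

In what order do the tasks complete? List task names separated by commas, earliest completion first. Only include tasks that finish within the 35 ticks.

completion order = E, B, C, D, F

t=0: queue=[B,D] q_used=0 → run B
t=1: queue=[B,D,E] q_used=1 → run B
t=2: queue=[B,D,E,C] q_used=2 → run B
t=3: queue=[D,E,C,B] q_used=0 → run D
t=4: queue=[D,E,C,B] q_used=1 → run D
t=5: queue=[D,E,C,B,F] q_used=2 → run D
t=6: queue=[E,C,B,F,D] q_used=0 → run E
t=7: queue=[E,C,B,F,D] q_used=1 → run E
t=8: queue=[E,C,B,F,D] q_used=2 → run E
t=9: queue=[C,B,F,D] q_used=0 → run C
t=10: queue=[C,B,F,D] q_used=1 → run C
t=11: queue=[C,B,F,D] q_used=2 → run C
t=12: queue=[B,F,D,C] q_used=0 → run B
t=13: queue=[B,F,D,C] q_used=1 → run B
t=14: queue=[F,D,C] q_used=0 → run F
t=15: queue=[F,D,C] q_used=1 → run F
t=16: queue=[F,D,C] q_used=2 → run F
t=17: queue=[D,C,F] q_used=0 → run D
t=18: queue=[D,C,F] q_used=1 → run D
t=19: queue=[D,C,F] q_used=2 → run D
t=20: queue=[C,F,D] q_used=0 → run C
t=21: queue=[C,F,D] q_used=1 → run C
t=22: queue=[C,F,D] q_used=2 → run C
t=23: queue=[F,D] q_used=0 → run F
t=24: queue=[F,D] q_used=1 → run F
t=25: queue=[F,D] q_used=2 → run F
t=26: queue=[D,F] q_used=0 → run D
t=27: queue=[D,F] q_used=1 → run D
t=28: queue=[F] q_used=0 → run F
t=29: queue=[F] q_used=1 → run F
t=30: (idle)
t=31: (idle)
t=32: (idle)
t=33: (idle)
t=34: (idle)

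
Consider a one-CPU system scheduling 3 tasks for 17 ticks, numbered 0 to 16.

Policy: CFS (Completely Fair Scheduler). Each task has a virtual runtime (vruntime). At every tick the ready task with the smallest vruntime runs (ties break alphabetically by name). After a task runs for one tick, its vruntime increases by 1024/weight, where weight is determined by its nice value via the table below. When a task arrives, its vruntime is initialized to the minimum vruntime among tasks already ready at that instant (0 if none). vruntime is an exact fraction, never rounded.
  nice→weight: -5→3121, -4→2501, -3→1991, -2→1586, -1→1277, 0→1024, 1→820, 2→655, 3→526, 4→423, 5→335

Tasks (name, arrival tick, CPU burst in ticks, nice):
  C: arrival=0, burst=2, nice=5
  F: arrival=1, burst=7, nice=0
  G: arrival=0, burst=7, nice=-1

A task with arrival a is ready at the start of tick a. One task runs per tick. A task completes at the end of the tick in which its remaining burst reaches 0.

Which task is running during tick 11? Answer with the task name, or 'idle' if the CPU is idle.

t=0: vr[C=0 G=0] → run C
t=1: vr[C=1024/335 F=0 G=0] → run F
t=2: vr[C=1024/335 F=1 G=0] → run G
t=3: vr[C=1024/335 F=1 G=1024/1277] → run G
t=4: vr[C=1024/335 F=1 G=2048/1277] → run F
t=5: vr[C=1024/335 F=2 G=2048/1277] → run G
t=6: vr[C=1024/335 F=2 G=3072/1277] → run F
t=7: vr[C=1024/335 F=3 G=3072/1277] → run G
t=8: vr[C=1024/335 F=3 G=4096/1277] → run F
t=9: vr[C=1024/335 F=4 G=4096/1277] → run C
t=10: vr[F=4 G=4096/1277] → run G
t=11: vr[F=4 G=5120/1277] → run F
t=12: vr[F=5 G=5120/1277] → run G
t=13: vr[F=5 G=6144/1277] → run G
t=14: vr[F=5] → run F
t=15: vr[F=6] → run F
t=16: (idle)

running at tick 11 = F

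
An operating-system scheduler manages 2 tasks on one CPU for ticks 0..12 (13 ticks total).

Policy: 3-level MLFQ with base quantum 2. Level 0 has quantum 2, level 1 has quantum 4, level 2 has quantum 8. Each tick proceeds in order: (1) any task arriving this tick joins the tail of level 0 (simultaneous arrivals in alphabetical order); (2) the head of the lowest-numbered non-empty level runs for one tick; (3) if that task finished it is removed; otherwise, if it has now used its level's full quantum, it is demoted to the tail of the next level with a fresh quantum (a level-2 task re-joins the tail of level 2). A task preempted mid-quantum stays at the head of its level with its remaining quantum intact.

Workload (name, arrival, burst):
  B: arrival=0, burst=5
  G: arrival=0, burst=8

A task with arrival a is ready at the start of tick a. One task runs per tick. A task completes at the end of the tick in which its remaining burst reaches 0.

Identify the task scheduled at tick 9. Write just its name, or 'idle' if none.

t=0: L0/L1/L2 = BG/-/- → run B
t=1: L0/L1/L2 = BG/-/- → run B
t=2: L0/L1/L2 = G/B/- → run G
t=3: L0/L1/L2 = G/B/- → run G
t=4: L0/L1/L2 = -/BG/- → run B
t=5: L0/L1/L2 = -/BG/- → run B
t=6: L0/L1/L2 = -/BG/- → run B
t=7: L0/L1/L2 = -/G/- → run G
t=8: L0/L1/L2 = -/G/- → run G
t=9: L0/L1/L2 = -/G/- → run G
t=10: L0/L1/L2 = -/G/- → run G
t=11: L0/L1/L2 = -/-/G → run G
t=12: L0/L1/L2 = -/-/G → run G

running at tick 9 = G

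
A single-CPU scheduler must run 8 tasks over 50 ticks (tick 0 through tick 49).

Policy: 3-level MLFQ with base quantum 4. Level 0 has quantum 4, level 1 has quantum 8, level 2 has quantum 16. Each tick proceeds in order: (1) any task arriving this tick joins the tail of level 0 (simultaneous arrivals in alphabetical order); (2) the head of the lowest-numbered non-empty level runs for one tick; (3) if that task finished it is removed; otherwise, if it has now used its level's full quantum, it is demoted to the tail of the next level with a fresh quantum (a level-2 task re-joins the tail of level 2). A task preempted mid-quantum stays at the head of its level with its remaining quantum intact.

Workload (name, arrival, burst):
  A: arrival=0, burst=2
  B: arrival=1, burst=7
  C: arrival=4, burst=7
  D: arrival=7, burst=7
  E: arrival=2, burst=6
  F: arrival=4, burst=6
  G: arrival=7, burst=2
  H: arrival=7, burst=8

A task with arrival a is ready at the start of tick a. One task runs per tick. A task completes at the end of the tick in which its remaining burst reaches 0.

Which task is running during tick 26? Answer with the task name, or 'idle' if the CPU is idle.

t=0: L0/L1/L2 = A/-/- → run A
t=1: L0/L1/L2 = AB/-/- → run A
t=2: L0/L1/L2 = BE/-/- → run B
t=3: L0/L1/L2 = BE/-/- → run B
t=4: L0/L1/L2 = BECF/-/- → run B
t=5: L0/L1/L2 = BECF/-/- → run B
t=6: L0/L1/L2 = ECF/B/- → run E
t=7: L0/L1/L2 = ECFDGH/B/- → run E
t=8: L0/L1/L2 = ECFDGH/B/- → run E
t=9: L0/L1/L2 = ECFDGH/B/- → run E
t=10: L0/L1/L2 = CFDGH/BE/- → run C
t=11: L0/L1/L2 = CFDGH/BE/- → run C
t=12: L0/L1/L2 = CFDGH/BE/- → run C
t=13: L0/L1/L2 = CFDGH/BE/- → run C
t=14: L0/L1/L2 = FDGH/BEC/- → run F
t=15: L0/L1/L2 = FDGH/BEC/- → run F
t=16: L0/L1/L2 = FDGH/BEC/- → run F
t=17: L0/L1/L2 = FDGH/BEC/- → run F
t=18: L0/L1/L2 = DGH/BECF/- → run D
t=19: L0/L1/L2 = DGH/BECF/- → run D
t=20: L0/L1/L2 = DGH/BECF/- → run D
t=21: L0/L1/L2 = DGH/BECF/- → run D
t=22: L0/L1/L2 = GH/BECFD/- → run G
t=23: L0/L1/L2 = GH/BECFD/- → run G
t=24: L0/L1/L2 = H/BECFD/- → run H
t=25: L0/L1/L2 = H/BECFD/- → run H
t=26: L0/L1/L2 = H/BECFD/- → run H
t=27: L0/L1/L2 = H/BECFD/- → run H
t=28: L0/L1/L2 = -/BECFDH/- → run B
t=29: L0/L1/L2 = -/BECFDH/- → run B
t=30: L0/L1/L2 = -/BECFDH/- → run B
t=31: L0/L1/L2 = -/ECFDH/- → run E
t=32: L0/L1/L2 = -/ECFDH/- → run E
t=33: L0/L1/L2 = -/CFDH/- → run C
t=34: L0/L1/L2 = -/CFDH/- → run C
t=35: L0/L1/L2 = -/CFDH/- → run C
t=36: L0/L1/L2 = -/FDH/- → run F
t=37: L0/L1/L2 = -/FDH/- → run F
t=38: L0/L1/L2 = -/DH/- → run D
t=39: L0/L1/L2 = -/DH/- → run D
t=40: L0/L1/L2 = -/DH/- → run D
t=41: L0/L1/L2 = -/H/- → run H
t=42: L0/L1/L2 = -/H/- → run H
t=43: L0/L1/L2 = -/H/- → run H
t=44: L0/L1/L2 = -/H/- → run H
t=45: (idle)
t=46: (idle)
t=47: (idle)
t=48: (idle)
t=49: (idle)

running at tick 26 = H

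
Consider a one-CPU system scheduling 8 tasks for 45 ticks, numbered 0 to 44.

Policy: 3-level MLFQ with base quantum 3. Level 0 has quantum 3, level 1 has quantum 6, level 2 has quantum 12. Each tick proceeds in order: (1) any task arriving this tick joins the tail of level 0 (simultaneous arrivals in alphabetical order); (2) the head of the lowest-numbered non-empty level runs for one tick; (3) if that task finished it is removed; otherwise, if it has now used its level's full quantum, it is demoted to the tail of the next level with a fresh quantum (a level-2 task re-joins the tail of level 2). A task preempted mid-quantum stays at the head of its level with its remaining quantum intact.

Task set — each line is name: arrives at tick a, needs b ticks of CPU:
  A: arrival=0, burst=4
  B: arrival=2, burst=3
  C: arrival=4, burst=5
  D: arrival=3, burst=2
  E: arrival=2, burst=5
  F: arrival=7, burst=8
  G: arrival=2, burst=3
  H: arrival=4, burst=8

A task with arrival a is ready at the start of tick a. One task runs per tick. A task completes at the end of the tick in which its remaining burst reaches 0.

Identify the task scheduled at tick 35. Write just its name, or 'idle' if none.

running at tick 35 = F

t=0: L0/L1/L2 = A/-/- → run A
t=1: L0/L1/L2 = A/-/- → run A
t=2: L0/L1/L2 = ABEG/-/- → run A
t=3: L0/L1/L2 = BEGD/A/- → run B
t=4: L0/L1/L2 = BEGDCH/A/- → run B
t=5: L0/L1/L2 = BEGDCH/A/- → run B
t=6: L0/L1/L2 = EGDCH/A/- → run E
t=7: L0/L1/L2 = EGDCHF/A/- → run E
t=8: L0/L1/L2 = EGDCHF/A/- → run E
t=9: L0/L1/L2 = GDCHF/AE/- → run G
t=10: L0/L1/L2 = GDCHF/AE/- → run G
t=11: L0/L1/L2 = GDCHF/AE/- → run G
t=12: L0/L1/L2 = DCHF/AE/- → run D
t=13: L0/L1/L2 = DCHF/AE/- → run D
t=14: L0/L1/L2 = CHF/AE/- → run C
t=15: L0/L1/L2 = CHF/AE/- → run C
t=16: L0/L1/L2 = CHF/AE/- → run C
t=17: L0/L1/L2 = HF/AEC/- → run H
t=18: L0/L1/L2 = HF/AEC/- → run H
t=19: L0/L1/L2 = HF/AEC/- → run H
t=20: L0/L1/L2 = F/AECH/- → run F
t=21: L0/L1/L2 = F/AECH/- → run F
t=22: L0/L1/L2 = F/AECH/- → run F
t=23: L0/L1/L2 = -/AECHF/- → run A
t=24: L0/L1/L2 = -/ECHF/- → run E
t=25: L0/L1/L2 = -/ECHF/- → run E
t=26: L0/L1/L2 = -/CHF/- → run C
t=27: L0/L1/L2 = -/CHF/- → run C
t=28: L0/L1/L2 = -/HF/- → run H
t=29: L0/L1/L2 = -/HF/- → run H
t=30: L0/L1/L2 = -/HF/- → run H
t=31: L0/L1/L2 = -/HF/- → run H
t=32: L0/L1/L2 = -/HF/- → run H
t=33: L0/L1/L2 = -/F/- → run F
t=34: L0/L1/L2 = -/F/- → run F
t=35: L0/L1/L2 = -/F/- → run F
t=36: L0/L1/L2 = -/F/- → run F
t=37: L0/L1/L2 = -/F/- → run F
t=38: (idle)
t=39: (idle)
t=40: (idle)
t=41: (idle)
t=42: (idle)
t=43: (idle)
t=44: (idle)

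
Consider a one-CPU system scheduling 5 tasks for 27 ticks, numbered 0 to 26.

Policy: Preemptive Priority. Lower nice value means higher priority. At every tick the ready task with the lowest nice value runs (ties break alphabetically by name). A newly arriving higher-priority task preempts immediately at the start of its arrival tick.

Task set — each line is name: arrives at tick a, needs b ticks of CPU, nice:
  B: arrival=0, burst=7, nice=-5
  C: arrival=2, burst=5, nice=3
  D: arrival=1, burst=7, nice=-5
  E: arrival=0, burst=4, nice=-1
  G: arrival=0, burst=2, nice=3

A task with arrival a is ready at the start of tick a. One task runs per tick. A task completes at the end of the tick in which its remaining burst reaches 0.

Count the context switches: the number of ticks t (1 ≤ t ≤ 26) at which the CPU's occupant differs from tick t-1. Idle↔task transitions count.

t=0: ready={B,E,G} → run B
t=1: ready={B,D,E,G} → run B
t=2: ready={B,C,D,E,G} → run B
t=3: ready={B,C,D,E,G} → run B
t=4: ready={B,C,D,E,G} → run B
t=5: ready={B,C,D,E,G} → run B
t=6: ready={B,C,D,E,G} → run B
t=7: ready={C,D,E,G} → run D
t=8: ready={C,D,E,G} → run D
t=9: ready={C,D,E,G} → run D
t=10: ready={C,D,E,G} → run D
t=11: ready={C,D,E,G} → run D
t=12: ready={C,D,E,G} → run D
t=13: ready={C,D,E,G} → run D
t=14: ready={C,E,G} → run E
t=15: ready={C,E,G} → run E
t=16: ready={C,E,G} → run E
t=17: ready={C,E,G} → run E
t=18: ready={C,G} → run C
t=19: ready={C,G} → run C
t=20: ready={C,G} → run C
t=21: ready={C,G} → run C
t=22: ready={C,G} → run C
t=23: ready={G} → run G
t=24: ready={G} → run G
t=25: (idle)
t=26: (idle)

context switches = 5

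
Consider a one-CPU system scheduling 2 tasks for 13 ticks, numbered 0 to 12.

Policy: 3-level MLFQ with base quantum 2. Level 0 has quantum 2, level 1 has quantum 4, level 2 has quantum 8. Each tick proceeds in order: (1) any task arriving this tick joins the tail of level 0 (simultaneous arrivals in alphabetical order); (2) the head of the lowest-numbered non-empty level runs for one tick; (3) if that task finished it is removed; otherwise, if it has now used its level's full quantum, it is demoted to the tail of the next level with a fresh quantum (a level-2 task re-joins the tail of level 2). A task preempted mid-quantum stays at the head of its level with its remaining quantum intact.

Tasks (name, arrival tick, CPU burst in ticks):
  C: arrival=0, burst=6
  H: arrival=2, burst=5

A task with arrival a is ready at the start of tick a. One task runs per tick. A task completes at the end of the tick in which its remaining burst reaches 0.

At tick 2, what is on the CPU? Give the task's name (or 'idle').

t=0: L0/L1/L2 = C/-/- → run C
t=1: L0/L1/L2 = C/-/- → run C
t=2: L0/L1/L2 = H/C/- → run H
t=3: L0/L1/L2 = H/C/- → run H
t=4: L0/L1/L2 = -/CH/- → run C
t=5: L0/L1/L2 = -/CH/- → run C
t=6: L0/L1/L2 = -/CH/- → run C
t=7: L0/L1/L2 = -/CH/- → run C
t=8: L0/L1/L2 = -/H/- → run H
t=9: L0/L1/L2 = -/H/- → run H
t=10: L0/L1/L2 = -/H/- → run H
t=11: (idle)
t=12: (idle)

running at tick 2 = H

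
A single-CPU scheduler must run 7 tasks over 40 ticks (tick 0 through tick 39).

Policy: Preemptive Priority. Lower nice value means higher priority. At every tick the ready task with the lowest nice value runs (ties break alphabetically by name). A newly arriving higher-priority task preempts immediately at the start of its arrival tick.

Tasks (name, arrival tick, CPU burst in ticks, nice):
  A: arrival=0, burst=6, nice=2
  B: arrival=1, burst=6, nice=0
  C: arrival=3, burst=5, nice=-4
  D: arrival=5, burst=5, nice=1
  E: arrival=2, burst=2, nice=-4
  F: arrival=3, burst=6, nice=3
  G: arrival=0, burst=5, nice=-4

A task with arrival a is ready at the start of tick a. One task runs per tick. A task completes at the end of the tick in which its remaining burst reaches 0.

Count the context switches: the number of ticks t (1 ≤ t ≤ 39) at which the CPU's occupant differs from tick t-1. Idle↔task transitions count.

context switches = 9

t=0: ready={A,G} → run G
t=1: ready={A,B,G} → run G
t=2: ready={A,B,E,G} → run E
t=3: ready={A,B,C,E,F,G} → run C
t=4: ready={A,B,C,E,F,G} → run C
t=5: ready={A,B,C,D,E,F,G} → run C
t=6: ready={A,B,C,D,E,F,G} → run C
t=7: ready={A,B,C,D,E,F,G} → run C
t=8: ready={A,B,D,E,F,G} → run E
t=9: ready={A,B,D,F,G} → run G
t=10: ready={A,B,D,F,G} → run G
t=11: ready={A,B,D,F,G} → run G
t=12: ready={A,B,D,F} → run B
t=13: ready={A,B,D,F} → run B
t=14: ready={A,B,D,F} → run B
t=15: ready={A,B,D,F} → run B
t=16: ready={A,B,D,F} → run B
t=17: ready={A,B,D,F} → run B
t=18: ready={A,D,F} → run D
t=19: ready={A,D,F} → run D
t=20: ready={A,D,F} → run D
t=21: ready={A,D,F} → run D
t=22: ready={A,D,F} → run D
t=23: ready={A,F} → run A
t=24: ready={A,F} → run A
t=25: ready={A,F} → run A
t=26: ready={A,F} → run A
t=27: ready={A,F} → run A
t=28: ready={A,F} → run A
t=29: ready={F} → run F
t=30: ready={F} → run F
t=31: ready={F} → run F
t=32: ready={F} → run F
t=33: ready={F} → run F
t=34: ready={F} → run F
t=35: (idle)
t=36: (idle)
t=37: (idle)
t=38: (idle)
t=39: (idle)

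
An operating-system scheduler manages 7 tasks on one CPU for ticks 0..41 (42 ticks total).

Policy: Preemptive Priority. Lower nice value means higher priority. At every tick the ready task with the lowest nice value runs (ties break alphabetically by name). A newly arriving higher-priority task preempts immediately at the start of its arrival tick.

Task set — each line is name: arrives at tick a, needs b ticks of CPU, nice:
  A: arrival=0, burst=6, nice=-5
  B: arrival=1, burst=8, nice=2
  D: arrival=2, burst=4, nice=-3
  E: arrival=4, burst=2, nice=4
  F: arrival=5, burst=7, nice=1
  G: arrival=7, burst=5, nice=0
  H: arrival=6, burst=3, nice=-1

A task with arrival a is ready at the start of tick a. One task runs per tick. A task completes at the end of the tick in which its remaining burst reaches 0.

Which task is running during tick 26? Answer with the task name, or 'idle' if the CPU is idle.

t=0: ready={A} → run A
t=1: ready={A,B} → run A
t=2: ready={A,B,D} → run A
t=3: ready={A,B,D} → run A
t=4: ready={A,B,D,E} → run A
t=5: ready={A,B,D,E,F} → run A
t=6: ready={B,D,E,F,H} → run D
t=7: ready={B,D,E,F,G,H} → run D
t=8: ready={B,D,E,F,G,H} → run D
t=9: ready={B,D,E,F,G,H} → run D
t=10: ready={B,E,F,G,H} → run H
t=11: ready={B,E,F,G,H} → run H
t=12: ready={B,E,F,G,H} → run H
t=13: ready={B,E,F,G} → run G
t=14: ready={B,E,F,G} → run G
t=15: ready={B,E,F,G} → run G
t=16: ready={B,E,F,G} → run G
t=17: ready={B,E,F,G} → run G
t=18: ready={B,E,F} → run F
t=19: ready={B,E,F} → run F
t=20: ready={B,E,F} → run F
t=21: ready={B,E,F} → run F
t=22: ready={B,E,F} → run F
t=23: ready={B,E,F} → run F
t=24: ready={B,E,F} → run F
t=25: ready={B,E} → run B
t=26: ready={B,E} → run B
t=27: ready={B,E} → run B
t=28: ready={B,E} → run B
t=29: ready={B,E} → run B
t=30: ready={B,E} → run B
t=31: ready={B,E} → run B
t=32: ready={B,E} → run B
t=33: ready={E} → run E
t=34: ready={E} → run E
t=35: (idle)
t=36: (idle)
t=37: (idle)
t=38: (idle)
t=39: (idle)
t=40: (idle)
t=41: (idle)

running at tick 26 = B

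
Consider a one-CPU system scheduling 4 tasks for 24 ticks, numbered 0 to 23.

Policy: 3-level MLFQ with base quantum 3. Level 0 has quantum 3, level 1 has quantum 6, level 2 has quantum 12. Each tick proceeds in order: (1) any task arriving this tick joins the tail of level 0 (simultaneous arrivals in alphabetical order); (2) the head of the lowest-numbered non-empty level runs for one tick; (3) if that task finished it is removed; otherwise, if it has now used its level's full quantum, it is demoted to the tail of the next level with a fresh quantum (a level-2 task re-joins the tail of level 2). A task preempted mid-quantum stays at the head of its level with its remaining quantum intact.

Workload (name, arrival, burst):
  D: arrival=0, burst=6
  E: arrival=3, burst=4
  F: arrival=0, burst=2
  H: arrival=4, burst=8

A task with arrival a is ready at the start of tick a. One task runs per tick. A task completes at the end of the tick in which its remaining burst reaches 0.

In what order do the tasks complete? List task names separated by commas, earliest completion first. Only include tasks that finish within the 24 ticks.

t=0: L0/L1/L2 = DF/-/- → run D
t=1: L0/L1/L2 = DF/-/- → run D
t=2: L0/L1/L2 = DF/-/- → run D
t=3: L0/L1/L2 = FE/D/- → run F
t=4: L0/L1/L2 = FEH/D/- → run F
t=5: L0/L1/L2 = EH/D/- → run E
t=6: L0/L1/L2 = EH/D/- → run E
t=7: L0/L1/L2 = EH/D/- → run E
t=8: L0/L1/L2 = H/DE/- → run H
t=9: L0/L1/L2 = H/DE/- → run H
t=10: L0/L1/L2 = H/DE/- → run H
t=11: L0/L1/L2 = -/DEH/- → run D
t=12: L0/L1/L2 = -/DEH/- → run D
t=13: L0/L1/L2 = -/DEH/- → run D
t=14: L0/L1/L2 = -/EH/- → run E
t=15: L0/L1/L2 = -/H/- → run H
t=16: L0/L1/L2 = -/H/- → run H
t=17: L0/L1/L2 = -/H/- → run H
t=18: L0/L1/L2 = -/H/- → run H
t=19: L0/L1/L2 = -/H/- → run H
t=20: (idle)
t=21: (idle)
t=22: (idle)
t=23: (idle)

completion order = F, D, E, H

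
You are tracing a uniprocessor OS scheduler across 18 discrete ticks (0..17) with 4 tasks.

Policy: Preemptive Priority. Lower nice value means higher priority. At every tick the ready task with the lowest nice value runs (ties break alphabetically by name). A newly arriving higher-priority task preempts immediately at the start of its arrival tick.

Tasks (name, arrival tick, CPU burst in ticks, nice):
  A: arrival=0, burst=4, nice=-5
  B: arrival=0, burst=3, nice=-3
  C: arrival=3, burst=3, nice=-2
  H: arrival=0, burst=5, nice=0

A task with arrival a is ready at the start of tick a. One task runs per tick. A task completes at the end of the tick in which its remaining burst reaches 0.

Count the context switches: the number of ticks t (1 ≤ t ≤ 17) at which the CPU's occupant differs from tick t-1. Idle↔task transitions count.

t=0: ready={A,B,H} → run A
t=1: ready={A,B,H} → run A
t=2: ready={A,B,H} → run A
t=3: ready={A,B,C,H} → run A
t=4: ready={B,C,H} → run B
t=5: ready={B,C,H} → run B
t=6: ready={B,C,H} → run B
t=7: ready={C,H} → run C
t=8: ready={C,H} → run C
t=9: ready={C,H} → run C
t=10: ready={H} → run H
t=11: ready={H} → run H
t=12: ready={H} → run H
t=13: ready={H} → run H
t=14: ready={H} → run H
t=15: (idle)
t=16: (idle)
t=17: (idle)

context switches = 4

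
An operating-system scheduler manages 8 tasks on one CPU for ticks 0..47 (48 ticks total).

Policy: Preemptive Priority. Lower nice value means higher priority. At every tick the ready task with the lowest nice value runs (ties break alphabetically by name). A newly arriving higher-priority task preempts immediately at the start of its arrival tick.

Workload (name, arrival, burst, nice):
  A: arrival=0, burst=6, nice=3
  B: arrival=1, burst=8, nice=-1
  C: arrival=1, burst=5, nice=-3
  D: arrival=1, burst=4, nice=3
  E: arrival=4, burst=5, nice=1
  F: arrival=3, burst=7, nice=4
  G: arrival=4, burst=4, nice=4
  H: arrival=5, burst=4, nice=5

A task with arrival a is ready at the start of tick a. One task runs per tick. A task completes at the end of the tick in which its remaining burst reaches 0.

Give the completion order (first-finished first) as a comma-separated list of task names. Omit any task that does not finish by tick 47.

t=0: ready={A} → run A
t=1: ready={A,B,C,D} → run C
t=2: ready={A,B,C,D} → run C
t=3: ready={A,B,C,D,F} → run C
t=4: ready={A,B,C,D,E,F,G} → run C
t=5: ready={A,B,C,D,E,F,G,H} → run C
t=6: ready={A,B,D,E,F,G,H} → run B
t=7: ready={A,B,D,E,F,G,H} → run B
t=8: ready={A,B,D,E,F,G,H} → run B
t=9: ready={A,B,D,E,F,G,H} → run B
t=10: ready={A,B,D,E,F,G,H} → run B
t=11: ready={A,B,D,E,F,G,H} → run B
t=12: ready={A,B,D,E,F,G,H} → run B
t=13: ready={A,B,D,E,F,G,H} → run B
t=14: ready={A,D,E,F,G,H} → run E
t=15: ready={A,D,E,F,G,H} → run E
t=16: ready={A,D,E,F,G,H} → run E
t=17: ready={A,D,E,F,G,H} → run E
t=18: ready={A,D,E,F,G,H} → run E
t=19: ready={A,D,F,G,H} → run A
t=20: ready={A,D,F,G,H} → run A
t=21: ready={A,D,F,G,H} → run A
t=22: ready={A,D,F,G,H} → run A
t=23: ready={A,D,F,G,H} → run A
t=24: ready={D,F,G,H} → run D
t=25: ready={D,F,G,H} → run D
t=26: ready={D,F,G,H} → run D
t=27: ready={D,F,G,H} → run D
t=28: ready={F,G,H} → run F
t=29: ready={F,G,H} → run F
t=30: ready={F,G,H} → run F
t=31: ready={F,G,H} → run F
t=32: ready={F,G,H} → run F
t=33: ready={F,G,H} → run F
t=34: ready={F,G,H} → run F
t=35: ready={G,H} → run G
t=36: ready={G,H} → run G
t=37: ready={G,H} → run G
t=38: ready={G,H} → run G
t=39: ready={H} → run H
t=40: ready={H} → run H
t=41: ready={H} → run H
t=42: ready={H} → run H
t=43: (idle)
t=44: (idle)
t=45: (idle)
t=46: (idle)
t=47: (idle)

completion order = C, B, E, A, D, F, G, H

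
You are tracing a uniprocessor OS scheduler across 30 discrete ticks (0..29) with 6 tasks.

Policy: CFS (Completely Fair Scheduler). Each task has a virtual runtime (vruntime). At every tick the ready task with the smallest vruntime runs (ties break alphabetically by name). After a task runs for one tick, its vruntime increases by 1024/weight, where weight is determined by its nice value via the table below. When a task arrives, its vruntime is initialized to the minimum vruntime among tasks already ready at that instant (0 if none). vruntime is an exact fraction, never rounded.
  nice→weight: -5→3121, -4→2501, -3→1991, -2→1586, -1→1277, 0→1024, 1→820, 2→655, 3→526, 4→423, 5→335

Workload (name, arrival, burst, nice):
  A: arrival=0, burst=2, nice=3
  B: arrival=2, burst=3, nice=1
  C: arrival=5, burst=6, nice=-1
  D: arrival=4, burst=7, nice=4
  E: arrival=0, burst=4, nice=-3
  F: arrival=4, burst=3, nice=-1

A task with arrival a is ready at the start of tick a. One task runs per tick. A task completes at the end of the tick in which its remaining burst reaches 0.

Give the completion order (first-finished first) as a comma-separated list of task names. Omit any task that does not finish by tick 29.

t=0: vr[A=0 E=0] → run A
t=1: vr[A=512/263 E=0] → run E
t=2: vr[A=512/263 B=1024/1991 E=1024/1991] → run B
t=3: vr[A=512/263 B=719616/408155 E=1024/1991] → run E
t=4: vr[A=512/263 B=719616/408155 D=2048/1991 E=2048/1991 F=2048/1991] → run D
t=5: vr[A=512/263 B=719616/408155 C=2048/1991 D=2905088/842193 E=2048/1991 F=2048/1991] → run C
t=6: vr[A=512/263 B=719616/408155 C=4654080/2542507 D=2905088/842193 E=2048/1991 F=2048/1991] → run E
t=7: vr[A=512/263 B=719616/408155 C=4654080/2542507 D=2905088/842193 E=3072/1991 F=2048/1991] → run F
t=8: vr[A=512/263 B=719616/408155 C=4654080/2542507 D=2905088/842193 E=3072/1991 F=4654080/2542507] → run E
t=9: vr[A=512/263 B=719616/408155 C=4654080/2542507 D=2905088/842193 F=4654080/2542507] → run B
t=10: vr[A=512/263 B=1229312/408155 C=4654080/2542507 D=2905088/842193 F=4654080/2542507] → run C
t=11: vr[A=512/263 B=1229312/408155 C=6692864/2542507 D=2905088/842193 F=4654080/2542507] → run F
t=12: vr[A=512/263 B=1229312/408155 C=6692864/2542507 D=2905088/842193 F=6692864/2542507] → run A
t=13: vr[B=1229312/408155 C=6692864/2542507 D=2905088/842193 F=6692864/2542507] → run C
t=14: vr[B=1229312/408155 C=8731648/2542507 D=2905088/842193 F=6692864/2542507] → run F
t=15: vr[B=1229312/408155 C=8731648/2542507 D=2905088/842193] → run B
t=16: vr[C=8731648/2542507 D=2905088/842193] → run C
t=17: vr[C=10770432/2542507 D=2905088/842193] → run D
t=18: vr[C=10770432/2542507 D=4943872/842193] → run C
t=19: vr[C=12809216/2542507 D=4943872/842193] → run C
t=20: vr[D=4943872/842193] → run D
t=21: vr[D=2327552/280731] → run D
t=22: vr[D=9021440/842193] → run D
t=23: vr[D=11060224/842193] → run D
t=24: vr[D=4366336/280731] → run D
t=25: (idle)
t=26: (idle)
t=27: (idle)
t=28: (idle)
t=29: (idle)

completion order = E, A, F, B, C, D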